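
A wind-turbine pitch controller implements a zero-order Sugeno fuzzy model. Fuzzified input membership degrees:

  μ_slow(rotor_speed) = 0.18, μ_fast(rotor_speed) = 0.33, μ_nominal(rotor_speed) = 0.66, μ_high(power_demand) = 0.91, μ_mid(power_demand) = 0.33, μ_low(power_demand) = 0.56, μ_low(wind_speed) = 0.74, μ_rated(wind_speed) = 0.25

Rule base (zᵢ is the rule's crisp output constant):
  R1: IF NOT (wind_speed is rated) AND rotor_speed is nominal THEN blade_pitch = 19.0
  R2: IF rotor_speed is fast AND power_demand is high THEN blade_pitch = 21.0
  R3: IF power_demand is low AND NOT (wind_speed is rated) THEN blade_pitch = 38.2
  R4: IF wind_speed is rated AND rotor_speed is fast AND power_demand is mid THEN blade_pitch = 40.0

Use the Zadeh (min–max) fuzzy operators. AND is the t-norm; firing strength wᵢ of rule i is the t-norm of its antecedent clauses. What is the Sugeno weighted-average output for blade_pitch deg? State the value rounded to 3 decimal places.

28.257

R1 (z=19.0): ¬rated=1−0.25=0.75, nominal=0.66; AND[min(a, b)] → w = 0.66
R2 (z=21.0): fast=0.33, high=0.91; AND[min(a, b)] → w = 0.33
R3 (z=38.2): low=0.56, ¬rated=1−0.25=0.75; AND[min(a, b)] → w = 0.56
R4 (z=40.0): rated=0.25, fast=0.33, mid=0.33; AND[min(a, b)] → w = 0.25
Weighted average = (0.66·19.0 + 0.33·21.0 + 0.56·38.2 + 0.25·40.0) / (0.66 + 0.33 + 0.56 + 0.25)
  = 50.8620 / 1.8000 = 28.257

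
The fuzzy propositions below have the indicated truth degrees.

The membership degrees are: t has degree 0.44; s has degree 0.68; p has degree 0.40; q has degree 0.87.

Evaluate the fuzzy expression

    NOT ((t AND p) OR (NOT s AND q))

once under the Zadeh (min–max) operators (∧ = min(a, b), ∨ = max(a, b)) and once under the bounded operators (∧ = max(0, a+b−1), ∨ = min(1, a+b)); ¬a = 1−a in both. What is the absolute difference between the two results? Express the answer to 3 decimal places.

Under Zadeh (min–max):
  t AND p = min(a, b) on (0.44, 0.40) = 0.40
  NOT s = 1 − 0.68 = 0.32
  NOT s AND q = min(a, b) on (0.32, 0.87) = 0.32
  (t AND p) OR (NOT s AND q) = max(a, b) on (0.40, 0.32) = 0.40
  NOT ((t AND p) OR (NOT s AND q)) = 1 − 0.40 = 0.60
  → value = 0.6000
Under bounded:
  t AND p = max(0, a+b−1) on (0.44, 0.40) = 0.00
  NOT s = 1 − 0.68 = 0.32
  NOT s AND q = max(0, a+b−1) on (0.32, 0.87) = 0.19
  (t AND p) OR (NOT s AND q) = min(1, a+b) on (0.00, 0.19) = 0.19
  NOT ((t AND p) OR (NOT s AND q)) = 1 − 0.19 = 0.81
  → value = 0.8100
|0.6000 − 0.8100| = 0.210

0.210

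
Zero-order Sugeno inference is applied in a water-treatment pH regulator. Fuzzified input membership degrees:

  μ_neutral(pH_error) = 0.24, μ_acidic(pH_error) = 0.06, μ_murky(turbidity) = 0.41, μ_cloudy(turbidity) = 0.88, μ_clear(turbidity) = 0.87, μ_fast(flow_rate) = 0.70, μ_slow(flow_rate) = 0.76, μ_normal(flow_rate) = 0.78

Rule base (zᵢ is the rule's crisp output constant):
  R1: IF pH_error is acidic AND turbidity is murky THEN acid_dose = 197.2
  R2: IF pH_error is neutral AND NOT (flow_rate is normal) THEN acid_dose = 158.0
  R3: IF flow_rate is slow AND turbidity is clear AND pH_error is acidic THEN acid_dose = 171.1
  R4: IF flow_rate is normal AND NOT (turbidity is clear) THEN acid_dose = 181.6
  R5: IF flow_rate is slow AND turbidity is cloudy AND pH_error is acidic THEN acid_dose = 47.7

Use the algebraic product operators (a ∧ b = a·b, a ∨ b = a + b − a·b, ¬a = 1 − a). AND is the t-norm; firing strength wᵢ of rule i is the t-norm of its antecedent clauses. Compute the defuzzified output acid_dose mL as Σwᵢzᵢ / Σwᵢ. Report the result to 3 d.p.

155.877

R1 (z=197.2): acidic=0.06, murky=0.41; AND[a·b] → w = 0.0246
R2 (z=158.0): neutral=0.24, ¬normal=1−0.78=0.22; AND[a·b] → w = 0.0528
R3 (z=171.1): slow=0.76, clear=0.87, acidic=0.06; AND[a·b] → w = 0.0397
R4 (z=181.6): normal=0.78, ¬clear=1−0.87=0.13; AND[a·b] → w = 0.1014
R5 (z=47.7): slow=0.76, cloudy=0.88, acidic=0.06; AND[a·b] → w = 0.0401
Weighted average = (0.0246·197.2 + 0.0528·158.0 + 0.0397·171.1 + 0.1014·181.6 + 0.0401·47.7) / (0.0246 + 0.0528 + 0.0397 + 0.1014 + 0.0401)
  = 40.3097 / 0.2586 = 155.877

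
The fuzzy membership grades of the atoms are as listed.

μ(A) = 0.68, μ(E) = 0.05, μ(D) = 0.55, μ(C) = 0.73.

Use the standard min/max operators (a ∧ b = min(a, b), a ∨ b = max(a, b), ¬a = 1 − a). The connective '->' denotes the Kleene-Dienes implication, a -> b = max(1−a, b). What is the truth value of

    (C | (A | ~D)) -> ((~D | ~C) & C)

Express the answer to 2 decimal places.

0.45

~D = 1 − 0.55 = 0.45
A | ~D = max(a, b) on (0.68, 0.45) = 0.68
C | (A | ~D) = max(a, b) on (0.73, 0.68) = 0.73
~D = 1 − 0.55 = 0.45
~C = 1 − 0.73 = 0.27
~D | ~C = max(a, b) on (0.45, 0.27) = 0.45
(~D | ~C) & C = min(a, b) on (0.45, 0.73) = 0.45
(C | (A | ~D)) -> ((~D | ~C) & C)  [Kleene-Dienes: max(1−a, b)] with a=0.73, b=0.45 → 0.45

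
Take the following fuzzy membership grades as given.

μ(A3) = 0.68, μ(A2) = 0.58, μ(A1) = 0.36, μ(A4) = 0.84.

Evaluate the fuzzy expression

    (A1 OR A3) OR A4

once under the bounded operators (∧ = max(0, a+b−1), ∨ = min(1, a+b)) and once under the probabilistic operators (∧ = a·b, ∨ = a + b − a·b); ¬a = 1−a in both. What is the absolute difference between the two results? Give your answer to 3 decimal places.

Under bounded:
  A1 OR A3 = min(1, a+b) on (0.36, 0.68) = 1.00
  (A1 OR A3) OR A4 = min(1, a+b) on (1.00, 0.84) = 1.00
  → value = 1.0000
Under probabilistic:
  A1 OR A3 = a + b − a·b on (0.3600, 0.6800) = 0.7952
  (A1 OR A3) OR A4 = a + b − a·b on (0.7952, 0.8400) = 0.9672
  → value = 0.9672
|1.0000 − 0.9672| = 0.033

0.033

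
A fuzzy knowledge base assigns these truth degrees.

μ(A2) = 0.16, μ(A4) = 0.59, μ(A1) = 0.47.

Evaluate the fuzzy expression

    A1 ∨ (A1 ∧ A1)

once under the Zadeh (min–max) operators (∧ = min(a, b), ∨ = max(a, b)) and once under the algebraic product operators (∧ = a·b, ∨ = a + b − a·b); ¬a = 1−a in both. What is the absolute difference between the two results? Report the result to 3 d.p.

Under Zadeh (min–max):
  A1 ∧ A1 = min(a, b) on (0.47, 0.47) = 0.47
  A1 ∨ (A1 ∧ A1) = max(a, b) on (0.47, 0.47) = 0.47
  → value = 0.4700
Under algebraic product:
  A1 ∧ A1 = a·b on (0.4700, 0.4700) = 0.2209
  A1 ∨ (A1 ∧ A1) = a + b − a·b on (0.4700, 0.2209) = 0.5871
  → value = 0.5871
|0.4700 − 0.5871| = 0.117

0.117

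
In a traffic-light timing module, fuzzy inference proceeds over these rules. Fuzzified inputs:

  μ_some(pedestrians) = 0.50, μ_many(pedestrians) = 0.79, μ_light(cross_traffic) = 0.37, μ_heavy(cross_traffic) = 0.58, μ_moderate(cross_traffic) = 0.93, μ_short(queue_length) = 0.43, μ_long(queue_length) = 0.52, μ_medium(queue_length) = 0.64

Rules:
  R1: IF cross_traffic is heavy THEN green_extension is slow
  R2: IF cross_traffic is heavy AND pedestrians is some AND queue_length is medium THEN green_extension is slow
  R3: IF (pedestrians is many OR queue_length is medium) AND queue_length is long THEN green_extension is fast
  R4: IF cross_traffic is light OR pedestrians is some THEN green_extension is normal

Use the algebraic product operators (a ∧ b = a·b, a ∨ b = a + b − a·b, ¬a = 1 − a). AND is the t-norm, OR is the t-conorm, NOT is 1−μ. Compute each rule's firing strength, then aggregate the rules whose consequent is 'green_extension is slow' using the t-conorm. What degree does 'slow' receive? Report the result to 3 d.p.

0.658

R1: heavy=0.58 → w = 0.5800
R2: heavy=0.58, some=0.50, medium=0.64; AND[a·b] → w = 0.1856
R3: (many=0.79 OR medium=0.64) = 0.9244; AND[a·b] with long=0.52 → w = 0.4807
R4: light=0.37, some=0.50; OR[a + b − a·b] → w = 0.6850
Rules with consequent 'slow': {R1, R2} → strengths 0.5800, 0.1856
Aggregate via t-conorm [a + b − a·b]: 0.6580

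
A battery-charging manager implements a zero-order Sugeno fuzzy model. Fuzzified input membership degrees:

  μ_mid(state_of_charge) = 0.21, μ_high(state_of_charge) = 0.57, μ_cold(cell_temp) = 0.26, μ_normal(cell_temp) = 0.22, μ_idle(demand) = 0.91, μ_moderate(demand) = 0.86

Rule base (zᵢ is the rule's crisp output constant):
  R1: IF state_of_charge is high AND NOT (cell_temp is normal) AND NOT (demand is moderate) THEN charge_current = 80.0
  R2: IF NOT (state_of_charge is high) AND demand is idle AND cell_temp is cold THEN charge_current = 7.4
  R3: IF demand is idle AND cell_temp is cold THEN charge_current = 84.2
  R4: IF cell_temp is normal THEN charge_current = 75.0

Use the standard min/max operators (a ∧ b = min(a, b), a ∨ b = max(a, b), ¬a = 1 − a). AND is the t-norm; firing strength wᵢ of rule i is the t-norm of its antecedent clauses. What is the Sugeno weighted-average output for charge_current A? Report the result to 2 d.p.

58.54

R1 (z=80.0): high=0.57, ¬normal=1−0.22=0.78, ¬moderate=1−0.86=0.14; AND[min(a, b)] → w = 0.14
R2 (z=7.4): ¬high=1−0.57=0.43, idle=0.91, cold=0.26; AND[min(a, b)] → w = 0.26
R3 (z=84.2): idle=0.91, cold=0.26; AND[min(a, b)] → w = 0.26
R4 (z=75.0): normal=0.22 → w = 0.22
Weighted average = (0.14·80.0 + 0.26·7.4 + 0.26·84.2 + 0.22·75.0) / (0.14 + 0.26 + 0.26 + 0.22)
  = 51.5160 / 0.8800 = 58.54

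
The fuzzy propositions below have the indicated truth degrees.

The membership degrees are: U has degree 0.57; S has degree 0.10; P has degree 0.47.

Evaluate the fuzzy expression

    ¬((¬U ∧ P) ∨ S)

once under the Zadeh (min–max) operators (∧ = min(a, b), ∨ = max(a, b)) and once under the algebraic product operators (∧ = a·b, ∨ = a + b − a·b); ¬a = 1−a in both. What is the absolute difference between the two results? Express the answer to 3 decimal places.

0.148

Under Zadeh (min–max):
  ¬U = 1 − 0.57 = 0.43
  ¬U ∧ P = min(a, b) on (0.43, 0.47) = 0.43
  (¬U ∧ P) ∨ S = max(a, b) on (0.43, 0.10) = 0.43
  ¬((¬U ∧ P) ∨ S) = 1 − 0.43 = 0.57
  → value = 0.5700
Under algebraic product:
  ¬U = 1 − 0.5700 = 0.4300
  ¬U ∧ P = a·b on (0.4300, 0.4700) = 0.2021
  (¬U ∧ P) ∨ S = a + b − a·b on (0.2021, 0.1000) = 0.2819
  ¬((¬U ∧ P) ∨ S) = 1 − 0.2819 = 0.7181
  → value = 0.7181
|0.5700 − 0.7181| = 0.148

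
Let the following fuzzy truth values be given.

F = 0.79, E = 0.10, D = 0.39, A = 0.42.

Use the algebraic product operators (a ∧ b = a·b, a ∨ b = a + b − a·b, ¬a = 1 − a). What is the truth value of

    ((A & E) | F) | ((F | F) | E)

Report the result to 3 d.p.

A & E = a·b on (0.4200, 0.1000) = 0.0420
(A & E) | F = a + b − a·b on (0.0420, 0.7900) = 0.7988
F | F = a + b − a·b on (0.7900, 0.7900) = 0.9559
(F | F) | E = a + b − a·b on (0.9559, 0.1000) = 0.9603
((A & E) | F) | ((F | F) | E) = a + b − a·b on (0.7988, 0.9603) = 0.9920

0.992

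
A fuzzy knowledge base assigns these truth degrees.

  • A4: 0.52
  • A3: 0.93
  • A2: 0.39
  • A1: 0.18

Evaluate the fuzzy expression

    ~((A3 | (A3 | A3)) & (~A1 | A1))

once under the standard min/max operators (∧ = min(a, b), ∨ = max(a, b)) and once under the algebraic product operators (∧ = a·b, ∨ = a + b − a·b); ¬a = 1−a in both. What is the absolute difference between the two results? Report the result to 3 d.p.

Under standard min/max:
  A3 | A3 = max(a, b) on (0.93, 0.93) = 0.93
  A3 | (A3 | A3) = max(a, b) on (0.93, 0.93) = 0.93
  ~A1 = 1 − 0.18 = 0.82
  ~A1 | A1 = max(a, b) on (0.82, 0.18) = 0.82
  (A3 | (A3 | A3)) & (~A1 | A1) = min(a, b) on (0.93, 0.82) = 0.82
  ~((A3 | (A3 | A3)) & (~A1 | A1)) = 1 − 0.82 = 0.18
  → value = 0.1800
Under algebraic product:
  A3 | A3 = a + b − a·b on (0.9300, 0.9300) = 0.9951
  A3 | (A3 | A3) = a + b − a·b on (0.9300, 0.9951) = 0.9997
  ~A1 = 1 − 0.1800 = 0.8200
  ~A1 | A1 = a + b − a·b on (0.8200, 0.1800) = 0.8524
  (A3 | (A3 | A3)) & (~A1 | A1) = a·b on (0.9997, 0.8524) = 0.8521
  ~((A3 | (A3 | A3)) & (~A1 | A1)) = 1 − 0.8521 = 0.1479
  → value = 0.1479
|0.1800 − 0.1479| = 0.032

0.032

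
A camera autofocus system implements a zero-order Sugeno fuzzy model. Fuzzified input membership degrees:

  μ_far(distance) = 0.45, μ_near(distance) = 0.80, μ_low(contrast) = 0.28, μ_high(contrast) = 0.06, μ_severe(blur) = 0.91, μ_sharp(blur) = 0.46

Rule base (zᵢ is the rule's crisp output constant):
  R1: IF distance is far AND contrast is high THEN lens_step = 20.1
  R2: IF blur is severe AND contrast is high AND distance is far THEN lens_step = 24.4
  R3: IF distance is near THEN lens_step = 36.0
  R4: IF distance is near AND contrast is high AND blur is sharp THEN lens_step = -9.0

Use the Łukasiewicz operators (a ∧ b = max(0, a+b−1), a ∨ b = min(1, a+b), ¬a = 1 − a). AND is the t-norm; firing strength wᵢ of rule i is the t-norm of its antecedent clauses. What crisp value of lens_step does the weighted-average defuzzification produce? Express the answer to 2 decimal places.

R1 (z=20.1): far=0.45, high=0.06; AND[max(0, a+b−1)] → w = 0.00
R2 (z=24.4): severe=0.91, high=0.06, far=0.45; AND[max(0, a+b−1)] → w = 0.00
R3 (z=36.0): near=0.80 → w = 0.80
R4 (z=-9.0): near=0.80, high=0.06, sharp=0.46; AND[max(0, a+b−1)] → w = 0.00
Weighted average = (0.00·20.1 + 0.00·24.4 + 0.80·36.0 + 0.00·-9.0) / (0.00 + 0.00 + 0.80 + 0.00)
  = 28.8000 / 0.8000 = 36.00

36.00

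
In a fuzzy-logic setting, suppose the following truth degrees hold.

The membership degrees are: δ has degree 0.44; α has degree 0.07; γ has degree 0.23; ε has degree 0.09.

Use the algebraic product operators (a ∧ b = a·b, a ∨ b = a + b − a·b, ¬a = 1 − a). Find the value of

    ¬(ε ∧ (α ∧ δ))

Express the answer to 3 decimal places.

0.997

α ∧ δ = a·b on (0.0700, 0.4400) = 0.0308
ε ∧ (α ∧ δ) = a·b on (0.0900, 0.0308) = 0.0028
¬(ε ∧ (α ∧ δ)) = 1 − 0.0028 = 0.9972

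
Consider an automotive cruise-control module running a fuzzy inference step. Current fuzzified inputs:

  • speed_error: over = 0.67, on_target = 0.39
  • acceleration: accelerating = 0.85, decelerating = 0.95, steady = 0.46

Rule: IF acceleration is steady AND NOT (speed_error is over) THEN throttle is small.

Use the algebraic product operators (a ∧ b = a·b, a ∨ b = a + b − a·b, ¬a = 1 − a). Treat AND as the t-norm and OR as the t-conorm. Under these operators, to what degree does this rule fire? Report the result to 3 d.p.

0.152

firing strength: steady=0.46, ¬over=1−0.67=0.33; AND[a·b] → w = 0.1518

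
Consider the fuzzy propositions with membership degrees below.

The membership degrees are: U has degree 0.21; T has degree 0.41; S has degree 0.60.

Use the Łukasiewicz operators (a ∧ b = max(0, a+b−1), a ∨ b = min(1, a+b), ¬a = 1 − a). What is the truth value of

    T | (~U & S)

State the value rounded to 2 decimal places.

~U = 1 − 0.21 = 0.79
~U & S = max(0, a+b−1) on (0.79, 0.60) = 0.39
T | (~U & S) = min(1, a+b) on (0.41, 0.39) = 0.80

0.80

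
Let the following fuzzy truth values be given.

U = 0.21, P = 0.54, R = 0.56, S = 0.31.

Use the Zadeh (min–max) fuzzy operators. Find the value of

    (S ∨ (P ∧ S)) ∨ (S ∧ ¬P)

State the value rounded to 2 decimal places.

P ∧ S = min(a, b) on (0.54, 0.31) = 0.31
S ∨ (P ∧ S) = max(a, b) on (0.31, 0.31) = 0.31
¬P = 1 − 0.54 = 0.46
S ∧ ¬P = min(a, b) on (0.31, 0.46) = 0.31
(S ∨ (P ∧ S)) ∨ (S ∧ ¬P) = max(a, b) on (0.31, 0.31) = 0.31

0.31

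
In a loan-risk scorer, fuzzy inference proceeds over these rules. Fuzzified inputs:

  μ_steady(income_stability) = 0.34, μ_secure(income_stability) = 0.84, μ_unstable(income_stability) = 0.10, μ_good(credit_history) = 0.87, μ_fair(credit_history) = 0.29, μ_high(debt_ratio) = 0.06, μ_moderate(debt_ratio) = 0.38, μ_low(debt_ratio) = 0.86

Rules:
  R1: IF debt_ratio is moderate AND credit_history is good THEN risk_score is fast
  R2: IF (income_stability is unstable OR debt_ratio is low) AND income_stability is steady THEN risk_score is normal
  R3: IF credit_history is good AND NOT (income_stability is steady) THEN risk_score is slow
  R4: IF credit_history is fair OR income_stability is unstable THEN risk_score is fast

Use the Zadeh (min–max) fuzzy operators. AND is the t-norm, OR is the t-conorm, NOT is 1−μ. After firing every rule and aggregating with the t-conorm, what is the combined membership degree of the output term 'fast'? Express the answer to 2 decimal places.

R1: moderate=0.38, good=0.87; AND[min(a, b)] → w = 0.38
R2: (unstable=0.10 OR low=0.86) = 0.86; AND[min(a, b)] with steady=0.34 → w = 0.34
R3: good=0.87, ¬steady=1−0.34=0.66; AND[min(a, b)] → w = 0.66
R4: fair=0.29, unstable=0.10; OR[max(a, b)] → w = 0.29
Rules with consequent 'fast': {R1, R4} → strengths 0.38, 0.29
Aggregate via t-conorm [max(a, b)]: 0.38

0.38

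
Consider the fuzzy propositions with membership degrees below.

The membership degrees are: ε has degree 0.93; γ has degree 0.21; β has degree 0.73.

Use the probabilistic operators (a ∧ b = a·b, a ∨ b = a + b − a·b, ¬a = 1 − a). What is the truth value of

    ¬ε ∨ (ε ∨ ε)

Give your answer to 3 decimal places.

0.995

¬ε = 1 − 0.9300 = 0.0700
ε ∨ ε = a + b − a·b on (0.9300, 0.9300) = 0.9951
¬ε ∨ (ε ∨ ε) = a + b − a·b on (0.0700, 0.9951) = 0.9954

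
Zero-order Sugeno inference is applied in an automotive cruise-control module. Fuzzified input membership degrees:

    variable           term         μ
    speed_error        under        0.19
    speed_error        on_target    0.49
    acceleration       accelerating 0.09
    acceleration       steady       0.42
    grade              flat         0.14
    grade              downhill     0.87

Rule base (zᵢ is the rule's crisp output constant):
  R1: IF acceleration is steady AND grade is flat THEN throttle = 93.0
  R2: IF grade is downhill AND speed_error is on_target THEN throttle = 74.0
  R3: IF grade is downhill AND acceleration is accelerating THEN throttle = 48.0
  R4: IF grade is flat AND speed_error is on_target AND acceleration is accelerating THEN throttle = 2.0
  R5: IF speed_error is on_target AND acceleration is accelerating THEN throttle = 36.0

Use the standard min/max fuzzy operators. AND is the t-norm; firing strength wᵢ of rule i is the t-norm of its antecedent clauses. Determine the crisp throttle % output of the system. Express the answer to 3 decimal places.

63.356

R1 (z=93.0): steady=0.42, flat=0.14; AND[min(a, b)] → w = 0.14
R2 (z=74.0): downhill=0.87, on_target=0.49; AND[min(a, b)] → w = 0.49
R3 (z=48.0): downhill=0.87, accelerating=0.09; AND[min(a, b)] → w = 0.09
R4 (z=2.0): flat=0.14, on_target=0.49, accelerating=0.09; AND[min(a, b)] → w = 0.09
R5 (z=36.0): on_target=0.49, accelerating=0.09; AND[min(a, b)] → w = 0.09
Weighted average = (0.14·93.0 + 0.49·74.0 + 0.09·48.0 + 0.09·2.0 + 0.09·36.0) / (0.14 + 0.49 + 0.09 + 0.09 + 0.09)
  = 57.0200 / 0.9000 = 63.356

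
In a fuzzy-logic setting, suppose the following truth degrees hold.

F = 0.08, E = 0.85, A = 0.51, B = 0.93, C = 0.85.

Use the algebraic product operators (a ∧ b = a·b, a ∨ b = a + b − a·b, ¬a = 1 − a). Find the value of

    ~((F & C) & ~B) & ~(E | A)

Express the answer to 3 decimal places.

0.073

F & C = a·b on (0.0800, 0.8500) = 0.0680
~B = 1 − 0.9300 = 0.0700
(F & C) & ~B = a·b on (0.0680, 0.0700) = 0.0048
~((F & C) & ~B) = 1 − 0.0048 = 0.9952
E | A = a + b − a·b on (0.8500, 0.5100) = 0.9265
~(E | A) = 1 − 0.9265 = 0.0735
~((F & C) & ~B) & ~(E | A) = a·b on (0.9952, 0.0735) = 0.0732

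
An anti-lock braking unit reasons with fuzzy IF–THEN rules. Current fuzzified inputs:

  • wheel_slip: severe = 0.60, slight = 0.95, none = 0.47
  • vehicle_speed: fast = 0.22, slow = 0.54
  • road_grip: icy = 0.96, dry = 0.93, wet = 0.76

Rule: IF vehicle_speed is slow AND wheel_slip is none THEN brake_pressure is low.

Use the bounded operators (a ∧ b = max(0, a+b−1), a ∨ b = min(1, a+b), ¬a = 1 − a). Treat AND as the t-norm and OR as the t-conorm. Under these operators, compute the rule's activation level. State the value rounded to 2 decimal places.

firing strength: slow=0.54, none=0.47; AND[max(0, a+b−1)] → w = 0.01

0.01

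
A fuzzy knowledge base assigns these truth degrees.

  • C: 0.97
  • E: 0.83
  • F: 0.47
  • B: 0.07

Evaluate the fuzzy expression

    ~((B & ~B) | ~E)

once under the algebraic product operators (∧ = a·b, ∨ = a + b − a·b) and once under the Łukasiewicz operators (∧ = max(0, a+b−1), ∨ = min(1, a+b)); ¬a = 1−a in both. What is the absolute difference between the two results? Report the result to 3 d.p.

0.054

Under algebraic product:
  ~B = 1 − 0.0700 = 0.9300
  B & ~B = a·b on (0.0700, 0.9300) = 0.0651
  ~E = 1 − 0.8300 = 0.1700
  (B & ~B) | ~E = a + b − a·b on (0.0651, 0.1700) = 0.2240
  ~((B & ~B) | ~E) = 1 − 0.2240 = 0.7760
  → value = 0.7760
Under Łukasiewicz:
  ~B = 1 − 0.07 = 0.93
  B & ~B = max(0, a+b−1) on (0.07, 0.93) = 0.00
  ~E = 1 − 0.83 = 0.17
  (B & ~B) | ~E = min(1, a+b) on (0.00, 0.17) = 0.17
  ~((B & ~B) | ~E) = 1 − 0.17 = 0.83
  → value = 0.8300
|0.7760 − 0.8300| = 0.054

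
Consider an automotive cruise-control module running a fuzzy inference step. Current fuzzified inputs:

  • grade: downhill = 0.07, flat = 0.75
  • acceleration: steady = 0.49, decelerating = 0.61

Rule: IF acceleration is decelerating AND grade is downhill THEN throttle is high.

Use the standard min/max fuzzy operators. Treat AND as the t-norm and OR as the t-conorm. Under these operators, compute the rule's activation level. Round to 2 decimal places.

0.07

firing strength: decelerating=0.61, downhill=0.07; AND[min(a, b)] → w = 0.07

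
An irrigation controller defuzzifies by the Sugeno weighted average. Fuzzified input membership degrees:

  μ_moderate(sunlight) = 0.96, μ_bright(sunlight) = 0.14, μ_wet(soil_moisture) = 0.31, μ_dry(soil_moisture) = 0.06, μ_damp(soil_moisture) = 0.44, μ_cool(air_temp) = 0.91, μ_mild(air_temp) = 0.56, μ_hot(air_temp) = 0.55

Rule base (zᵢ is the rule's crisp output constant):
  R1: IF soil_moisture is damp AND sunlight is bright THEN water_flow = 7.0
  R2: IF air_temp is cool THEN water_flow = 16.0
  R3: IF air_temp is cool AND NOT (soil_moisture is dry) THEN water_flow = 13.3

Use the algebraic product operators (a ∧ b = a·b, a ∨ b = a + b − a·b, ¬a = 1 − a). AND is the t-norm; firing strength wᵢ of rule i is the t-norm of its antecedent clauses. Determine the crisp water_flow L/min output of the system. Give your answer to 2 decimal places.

14.43

R1 (z=7.0): damp=0.44, bright=0.14; AND[a·b] → w = 0.0616
R2 (z=16.0): cool=0.91 → w = 0.9100
R3 (z=13.3): cool=0.91, ¬dry=1−0.06=0.94; AND[a·b] → w = 0.8554
Weighted average = (0.0616·7.0 + 0.9100·16.0 + 0.8554·13.3) / (0.0616 + 0.9100 + 0.8554)
  = 26.3680 / 1.8270 = 14.43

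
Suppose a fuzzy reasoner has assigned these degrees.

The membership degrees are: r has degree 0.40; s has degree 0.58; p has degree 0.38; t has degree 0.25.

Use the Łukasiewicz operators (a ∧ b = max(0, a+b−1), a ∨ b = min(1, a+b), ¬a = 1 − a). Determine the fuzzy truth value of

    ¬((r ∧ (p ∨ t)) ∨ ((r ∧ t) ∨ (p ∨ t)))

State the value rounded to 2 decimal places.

p ∨ t = min(1, a+b) on (0.38, 0.25) = 0.63
r ∧ (p ∨ t) = max(0, a+b−1) on (0.40, 0.63) = 0.03
r ∧ t = max(0, a+b−1) on (0.40, 0.25) = 0.00
p ∨ t = min(1, a+b) on (0.38, 0.25) = 0.63
(r ∧ t) ∨ (p ∨ t) = min(1, a+b) on (0.00, 0.63) = 0.63
(r ∧ (p ∨ t)) ∨ ((r ∧ t) ∨ (p ∨ t)) = min(1, a+b) on (0.03, 0.63) = 0.66
¬((r ∧ (p ∨ t)) ∨ ((r ∧ t) ∨ (p ∨ t))) = 1 − 0.66 = 0.34

0.34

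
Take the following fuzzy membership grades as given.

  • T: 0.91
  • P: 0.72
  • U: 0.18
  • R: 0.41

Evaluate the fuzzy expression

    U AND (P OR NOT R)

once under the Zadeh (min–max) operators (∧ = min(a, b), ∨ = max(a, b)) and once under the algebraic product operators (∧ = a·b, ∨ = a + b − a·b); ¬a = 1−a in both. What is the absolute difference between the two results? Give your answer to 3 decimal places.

0.021

Under Zadeh (min–max):
  NOT R = 1 − 0.41 = 0.59
  P OR NOT R = max(a, b) on (0.72, 0.59) = 0.72
  U AND (P OR NOT R) = min(a, b) on (0.18, 0.72) = 0.18
  → value = 0.1800
Under algebraic product:
  NOT R = 1 − 0.4100 = 0.5900
  P OR NOT R = a + b − a·b on (0.7200, 0.5900) = 0.8852
  U AND (P OR NOT R) = a·b on (0.1800, 0.8852) = 0.1593
  → value = 0.1593
|0.1800 − 0.1593| = 0.021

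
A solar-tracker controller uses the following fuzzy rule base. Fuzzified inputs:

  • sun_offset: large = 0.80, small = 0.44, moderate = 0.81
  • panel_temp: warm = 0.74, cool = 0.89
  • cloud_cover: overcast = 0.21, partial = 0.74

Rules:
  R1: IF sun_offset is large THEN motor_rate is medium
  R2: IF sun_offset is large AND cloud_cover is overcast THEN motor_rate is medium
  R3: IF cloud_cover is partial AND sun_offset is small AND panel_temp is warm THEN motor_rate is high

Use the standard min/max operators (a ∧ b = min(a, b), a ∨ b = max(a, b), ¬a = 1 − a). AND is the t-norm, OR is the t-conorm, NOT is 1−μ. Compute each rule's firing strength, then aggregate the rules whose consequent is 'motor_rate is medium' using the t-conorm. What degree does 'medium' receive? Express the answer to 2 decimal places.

0.80

R1: large=0.80 → w = 0.80
R2: large=0.80, overcast=0.21; AND[min(a, b)] → w = 0.21
R3: partial=0.74, small=0.44, warm=0.74; AND[min(a, b)] → w = 0.44
Rules with consequent 'medium': {R1, R2} → strengths 0.80, 0.21
Aggregate via t-conorm [max(a, b)]: 0.80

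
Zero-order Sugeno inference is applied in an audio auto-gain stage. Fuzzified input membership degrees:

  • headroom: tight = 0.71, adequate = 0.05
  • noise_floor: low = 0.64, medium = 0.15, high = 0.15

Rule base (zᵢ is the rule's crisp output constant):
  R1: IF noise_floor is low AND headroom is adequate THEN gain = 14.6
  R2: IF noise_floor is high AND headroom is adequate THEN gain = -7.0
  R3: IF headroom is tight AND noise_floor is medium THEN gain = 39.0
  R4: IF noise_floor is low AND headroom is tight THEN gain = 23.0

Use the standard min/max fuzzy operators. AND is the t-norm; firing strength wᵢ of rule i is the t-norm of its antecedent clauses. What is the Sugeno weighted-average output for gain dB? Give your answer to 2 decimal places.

23.54

R1 (z=14.6): low=0.64, adequate=0.05; AND[min(a, b)] → w = 0.05
R2 (z=-7.0): high=0.15, adequate=0.05; AND[min(a, b)] → w = 0.05
R3 (z=39.0): tight=0.71, medium=0.15; AND[min(a, b)] → w = 0.15
R4 (z=23.0): low=0.64, tight=0.71; AND[min(a, b)] → w = 0.64
Weighted average = (0.05·14.6 + 0.05·-7.0 + 0.15·39.0 + 0.64·23.0) / (0.05 + 0.05 + 0.15 + 0.64)
  = 20.9500 / 0.8900 = 23.54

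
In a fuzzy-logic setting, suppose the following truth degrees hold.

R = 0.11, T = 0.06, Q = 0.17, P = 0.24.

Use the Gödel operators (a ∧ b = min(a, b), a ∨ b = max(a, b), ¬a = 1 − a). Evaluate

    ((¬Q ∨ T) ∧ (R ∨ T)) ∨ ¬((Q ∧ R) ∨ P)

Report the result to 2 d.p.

0.76

¬Q = 1 − 0.17 = 0.83
¬Q ∨ T = max(a, b) on (0.83, 0.06) = 0.83
R ∨ T = max(a, b) on (0.11, 0.06) = 0.11
(¬Q ∨ T) ∧ (R ∨ T) = min(a, b) on (0.83, 0.11) = 0.11
Q ∧ R = min(a, b) on (0.17, 0.11) = 0.11
(Q ∧ R) ∨ P = max(a, b) on (0.11, 0.24) = 0.24
¬((Q ∧ R) ∨ P) = 1 − 0.24 = 0.76
((¬Q ∨ T) ∧ (R ∨ T)) ∨ ¬((Q ∧ R) ∨ P) = max(a, b) on (0.11, 0.76) = 0.76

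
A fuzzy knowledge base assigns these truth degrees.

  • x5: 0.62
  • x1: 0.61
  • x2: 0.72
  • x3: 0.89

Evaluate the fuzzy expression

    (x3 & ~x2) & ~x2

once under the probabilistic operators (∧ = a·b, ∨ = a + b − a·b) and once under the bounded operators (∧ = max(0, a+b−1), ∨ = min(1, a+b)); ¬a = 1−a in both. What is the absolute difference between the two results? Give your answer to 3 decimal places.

0.070

Under probabilistic:
  ~x2 = 1 − 0.7200 = 0.2800
  x3 & ~x2 = a·b on (0.8900, 0.2800) = 0.2492
  ~x2 = 1 − 0.7200 = 0.2800
  (x3 & ~x2) & ~x2 = a·b on (0.2492, 0.2800) = 0.0698
  → value = 0.0698
Under bounded:
  ~x2 = 1 − 0.72 = 0.28
  x3 & ~x2 = max(0, a+b−1) on (0.89, 0.28) = 0.17
  ~x2 = 1 − 0.72 = 0.28
  (x3 & ~x2) & ~x2 = max(0, a+b−1) on (0.17, 0.28) = 0.00
  → value = 0.0000
|0.0698 − 0.0000| = 0.070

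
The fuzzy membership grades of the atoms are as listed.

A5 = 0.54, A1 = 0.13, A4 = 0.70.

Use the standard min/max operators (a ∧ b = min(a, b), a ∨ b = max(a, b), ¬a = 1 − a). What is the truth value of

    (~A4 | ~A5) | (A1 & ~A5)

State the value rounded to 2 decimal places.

~A4 = 1 − 0.70 = 0.30
~A5 = 1 − 0.54 = 0.46
~A4 | ~A5 = max(a, b) on (0.30, 0.46) = 0.46
~A5 = 1 − 0.54 = 0.46
A1 & ~A5 = min(a, b) on (0.13, 0.46) = 0.13
(~A4 | ~A5) | (A1 & ~A5) = max(a, b) on (0.46, 0.13) = 0.46

0.46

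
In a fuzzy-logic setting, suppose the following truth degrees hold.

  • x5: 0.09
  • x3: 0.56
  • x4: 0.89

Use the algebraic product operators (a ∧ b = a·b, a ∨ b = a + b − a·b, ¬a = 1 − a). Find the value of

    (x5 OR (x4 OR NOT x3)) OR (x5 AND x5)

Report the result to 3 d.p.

0.944

NOT x3 = 1 − 0.5600 = 0.4400
x4 OR NOT x3 = a + b − a·b on (0.8900, 0.4400) = 0.9384
x5 OR (x4 OR NOT x3) = a + b − a·b on (0.0900, 0.9384) = 0.9439
x5 AND x5 = a·b on (0.0900, 0.0900) = 0.0081
(x5 OR (x4 OR NOT x3)) OR (x5 AND x5) = a + b − a·b on (0.9439, 0.0081) = 0.9444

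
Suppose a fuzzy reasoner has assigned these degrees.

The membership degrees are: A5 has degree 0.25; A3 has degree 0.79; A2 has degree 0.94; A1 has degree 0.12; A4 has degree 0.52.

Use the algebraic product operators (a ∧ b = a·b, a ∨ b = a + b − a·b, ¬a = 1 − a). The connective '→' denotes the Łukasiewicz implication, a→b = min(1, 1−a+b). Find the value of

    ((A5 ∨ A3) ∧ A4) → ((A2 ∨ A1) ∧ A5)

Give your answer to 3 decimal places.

0.799

A5 ∨ A3 = a + b − a·b on (0.2500, 0.7900) = 0.8425
(A5 ∨ A3) ∧ A4 = a·b on (0.8425, 0.5200) = 0.4381
A2 ∨ A1 = a + b − a·b on (0.9400, 0.1200) = 0.9472
(A2 ∨ A1) ∧ A5 = a·b on (0.9472, 0.2500) = 0.2368
((A5 ∨ A3) ∧ A4) → ((A2 ∨ A1) ∧ A5)  [Łukasiewicz: min(1, 1−a+b)] with a=0.4381, b=0.2368 → 0.7987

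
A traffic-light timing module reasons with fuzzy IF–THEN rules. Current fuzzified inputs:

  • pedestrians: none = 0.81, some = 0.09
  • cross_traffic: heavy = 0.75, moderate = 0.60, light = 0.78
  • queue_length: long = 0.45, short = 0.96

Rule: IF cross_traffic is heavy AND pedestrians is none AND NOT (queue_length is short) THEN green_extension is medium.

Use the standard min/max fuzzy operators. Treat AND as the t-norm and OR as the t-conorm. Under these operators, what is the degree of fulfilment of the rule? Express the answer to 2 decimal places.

0.04

firing strength: heavy=0.75, none=0.81, ¬short=1−0.96=0.04; AND[min(a, b)] → w = 0.04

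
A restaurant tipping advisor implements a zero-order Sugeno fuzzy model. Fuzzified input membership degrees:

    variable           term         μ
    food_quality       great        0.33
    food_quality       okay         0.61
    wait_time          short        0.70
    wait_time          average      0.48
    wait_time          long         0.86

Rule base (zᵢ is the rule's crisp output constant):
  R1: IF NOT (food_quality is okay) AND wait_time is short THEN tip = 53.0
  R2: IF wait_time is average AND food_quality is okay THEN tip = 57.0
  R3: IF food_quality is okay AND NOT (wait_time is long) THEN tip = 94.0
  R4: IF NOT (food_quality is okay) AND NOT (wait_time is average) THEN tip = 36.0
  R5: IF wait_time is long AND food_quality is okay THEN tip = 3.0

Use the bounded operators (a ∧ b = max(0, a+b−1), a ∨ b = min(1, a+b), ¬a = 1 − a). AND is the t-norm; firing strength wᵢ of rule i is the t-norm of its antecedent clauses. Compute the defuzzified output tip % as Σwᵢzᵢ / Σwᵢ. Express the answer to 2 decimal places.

17.40

R1 (z=53.0): ¬okay=1−0.61=0.39, short=0.70; AND[max(0, a+b−1)] → w = 0.09
R2 (z=57.0): average=0.48, okay=0.61; AND[max(0, a+b−1)] → w = 0.09
R3 (z=94.0): okay=0.61, ¬long=1−0.86=0.14; AND[max(0, a+b−1)] → w = 0.00
R4 (z=36.0): ¬okay=1−0.61=0.39, ¬average=1−0.48=0.52; AND[max(0, a+b−1)] → w = 0.00
R5 (z=3.0): long=0.86, okay=0.61; AND[max(0, a+b−1)] → w = 0.47
Weighted average = (0.09·53.0 + 0.09·57.0 + 0.00·94.0 + 0.00·36.0 + 0.47·3.0) / (0.09 + 0.09 + 0.00 + 0.00 + 0.47)
  = 11.3100 / 0.6500 = 17.40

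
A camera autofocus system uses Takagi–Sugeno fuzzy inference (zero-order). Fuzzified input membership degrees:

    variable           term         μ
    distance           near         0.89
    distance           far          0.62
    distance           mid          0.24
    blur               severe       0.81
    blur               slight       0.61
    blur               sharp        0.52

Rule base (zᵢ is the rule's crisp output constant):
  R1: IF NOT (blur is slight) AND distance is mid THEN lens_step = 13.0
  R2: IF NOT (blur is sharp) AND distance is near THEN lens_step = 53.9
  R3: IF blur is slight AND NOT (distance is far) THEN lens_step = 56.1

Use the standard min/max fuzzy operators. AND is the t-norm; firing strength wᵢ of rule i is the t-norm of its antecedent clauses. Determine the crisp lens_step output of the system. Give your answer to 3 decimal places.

45.736

R1 (z=13.0): ¬slight=1−0.61=0.39, mid=0.24; AND[min(a, b)] → w = 0.24
R2 (z=53.9): ¬sharp=1−0.52=0.48, near=0.89; AND[min(a, b)] → w = 0.48
R3 (z=56.1): slight=0.61, ¬far=1−0.62=0.38; AND[min(a, b)] → w = 0.38
Weighted average = (0.24·13.0 + 0.48·53.9 + 0.38·56.1) / (0.24 + 0.48 + 0.38)
  = 50.3100 / 1.1000 = 45.736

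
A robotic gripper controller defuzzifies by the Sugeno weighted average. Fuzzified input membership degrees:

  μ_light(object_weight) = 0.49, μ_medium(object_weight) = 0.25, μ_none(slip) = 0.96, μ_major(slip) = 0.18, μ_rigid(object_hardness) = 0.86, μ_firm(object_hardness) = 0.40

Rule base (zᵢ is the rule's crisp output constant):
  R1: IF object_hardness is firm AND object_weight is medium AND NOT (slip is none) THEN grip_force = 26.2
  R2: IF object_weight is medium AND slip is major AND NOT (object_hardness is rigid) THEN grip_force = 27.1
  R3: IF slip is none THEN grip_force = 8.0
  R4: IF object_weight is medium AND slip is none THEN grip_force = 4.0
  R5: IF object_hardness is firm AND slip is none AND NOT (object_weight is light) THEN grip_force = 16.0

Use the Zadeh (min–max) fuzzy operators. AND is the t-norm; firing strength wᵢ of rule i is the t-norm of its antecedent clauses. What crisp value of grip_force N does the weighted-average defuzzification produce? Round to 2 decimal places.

R1 (z=26.2): firm=0.40, medium=0.25, ¬none=1−0.96=0.04; AND[min(a, b)] → w = 0.04
R2 (z=27.1): medium=0.25, major=0.18, ¬rigid=1−0.86=0.14; AND[min(a, b)] → w = 0.14
R3 (z=8.0): none=0.96 → w = 0.96
R4 (z=4.0): medium=0.25, none=0.96; AND[min(a, b)] → w = 0.25
R5 (z=16.0): firm=0.40, none=0.96, ¬light=1−0.49=0.51; AND[min(a, b)] → w = 0.40
Weighted average = (0.04·26.2 + 0.14·27.1 + 0.96·8.0 + 0.25·4.0 + 0.40·16.0) / (0.04 + 0.14 + 0.96 + 0.25 + 0.40)
  = 19.9220 / 1.7900 = 11.13

11.13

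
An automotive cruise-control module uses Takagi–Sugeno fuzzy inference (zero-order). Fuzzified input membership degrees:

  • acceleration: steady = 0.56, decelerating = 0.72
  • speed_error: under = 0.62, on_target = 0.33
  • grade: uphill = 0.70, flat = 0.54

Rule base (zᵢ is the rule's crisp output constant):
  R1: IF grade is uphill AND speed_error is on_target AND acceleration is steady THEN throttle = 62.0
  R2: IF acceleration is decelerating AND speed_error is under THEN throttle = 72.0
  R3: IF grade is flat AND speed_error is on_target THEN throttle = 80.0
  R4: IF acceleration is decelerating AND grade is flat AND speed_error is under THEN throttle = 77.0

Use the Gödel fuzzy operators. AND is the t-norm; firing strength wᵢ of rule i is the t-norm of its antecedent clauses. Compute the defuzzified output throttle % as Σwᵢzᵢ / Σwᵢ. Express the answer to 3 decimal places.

73.121

R1 (z=62.0): uphill=0.70, on_target=0.33, steady=0.56; AND[min(a, b)] → w = 0.33
R2 (z=72.0): decelerating=0.72, under=0.62; AND[min(a, b)] → w = 0.62
R3 (z=80.0): flat=0.54, on_target=0.33; AND[min(a, b)] → w = 0.33
R4 (z=77.0): decelerating=0.72, flat=0.54, under=0.62; AND[min(a, b)] → w = 0.54
Weighted average = (0.33·62.0 + 0.62·72.0 + 0.33·80.0 + 0.54·77.0) / (0.33 + 0.62 + 0.33 + 0.54)
  = 133.0800 / 1.8200 = 73.121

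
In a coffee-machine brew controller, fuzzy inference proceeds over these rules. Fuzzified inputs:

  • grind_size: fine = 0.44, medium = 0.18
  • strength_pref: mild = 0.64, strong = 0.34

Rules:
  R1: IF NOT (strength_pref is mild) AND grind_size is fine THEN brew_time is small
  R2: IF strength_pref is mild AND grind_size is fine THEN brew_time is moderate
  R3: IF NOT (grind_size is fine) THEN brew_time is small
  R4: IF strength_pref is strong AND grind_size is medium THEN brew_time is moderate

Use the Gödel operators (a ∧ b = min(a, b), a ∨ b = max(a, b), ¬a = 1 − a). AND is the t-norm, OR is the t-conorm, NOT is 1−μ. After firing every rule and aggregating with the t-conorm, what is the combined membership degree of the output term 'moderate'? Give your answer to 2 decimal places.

0.44

R1: ¬mild=1−0.64=0.36, fine=0.44; AND[min(a, b)] → w = 0.36
R2: mild=0.64, fine=0.44; AND[min(a, b)] → w = 0.44
R3: ¬fine=1−0.44=0.56 → w = 0.56
R4: strong=0.34, medium=0.18; AND[min(a, b)] → w = 0.18
Rules with consequent 'moderate': {R2, R4} → strengths 0.44, 0.18
Aggregate via t-conorm [max(a, b)]: 0.44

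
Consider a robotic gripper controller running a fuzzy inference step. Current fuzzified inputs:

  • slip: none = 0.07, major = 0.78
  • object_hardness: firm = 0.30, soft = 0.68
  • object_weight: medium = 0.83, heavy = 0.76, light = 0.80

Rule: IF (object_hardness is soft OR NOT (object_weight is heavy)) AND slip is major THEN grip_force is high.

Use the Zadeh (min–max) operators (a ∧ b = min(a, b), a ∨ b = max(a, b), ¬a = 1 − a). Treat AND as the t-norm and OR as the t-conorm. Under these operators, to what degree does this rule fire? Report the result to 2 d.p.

0.68

firing strength: (soft=0.68 OR ¬heavy=1−0.76=0.24) = 0.68; AND[min(a, b)] with major=0.78 → w = 0.68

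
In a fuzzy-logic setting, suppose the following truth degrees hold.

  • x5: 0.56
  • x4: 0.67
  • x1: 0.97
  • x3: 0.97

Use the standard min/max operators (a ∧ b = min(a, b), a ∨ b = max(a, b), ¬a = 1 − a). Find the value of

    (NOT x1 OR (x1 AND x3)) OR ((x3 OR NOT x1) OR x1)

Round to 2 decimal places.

0.97

NOT x1 = 1 − 0.97 = 0.03
x1 AND x3 = min(a, b) on (0.97, 0.97) = 0.97
NOT x1 OR (x1 AND x3) = max(a, b) on (0.03, 0.97) = 0.97
NOT x1 = 1 − 0.97 = 0.03
x3 OR NOT x1 = max(a, b) on (0.97, 0.03) = 0.97
(x3 OR NOT x1) OR x1 = max(a, b) on (0.97, 0.97) = 0.97
(NOT x1 OR (x1 AND x3)) OR ((x3 OR NOT x1) OR x1) = max(a, b) on (0.97, 0.97) = 0.97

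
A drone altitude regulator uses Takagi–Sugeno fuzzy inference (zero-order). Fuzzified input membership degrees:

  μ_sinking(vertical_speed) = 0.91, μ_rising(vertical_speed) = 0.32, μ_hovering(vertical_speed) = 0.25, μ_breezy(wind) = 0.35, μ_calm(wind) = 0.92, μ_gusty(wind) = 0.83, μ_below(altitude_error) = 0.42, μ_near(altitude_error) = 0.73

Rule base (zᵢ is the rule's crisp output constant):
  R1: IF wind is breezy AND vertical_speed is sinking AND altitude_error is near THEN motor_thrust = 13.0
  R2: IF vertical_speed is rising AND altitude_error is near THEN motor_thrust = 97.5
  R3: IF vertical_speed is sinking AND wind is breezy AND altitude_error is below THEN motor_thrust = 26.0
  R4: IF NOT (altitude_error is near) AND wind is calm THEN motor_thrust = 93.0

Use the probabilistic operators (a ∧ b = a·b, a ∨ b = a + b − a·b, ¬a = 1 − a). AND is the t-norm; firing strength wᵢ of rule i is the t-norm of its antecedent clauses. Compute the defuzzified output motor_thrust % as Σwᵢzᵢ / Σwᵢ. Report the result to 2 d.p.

61.75

R1 (z=13.0): breezy=0.35, sinking=0.91, near=0.73; AND[a·b] → w = 0.2325
R2 (z=97.5): rising=0.32, near=0.73; AND[a·b] → w = 0.2336
R3 (z=26.0): sinking=0.91, breezy=0.35, below=0.42; AND[a·b] → w = 0.1338
R4 (z=93.0): ¬near=1−0.73=0.27, calm=0.92; AND[a·b] → w = 0.2484
Weighted average = (0.2325·13.0 + 0.2336·97.5 + 0.1338·26.0 + 0.2484·93.0) / (0.2325 + 0.2336 + 0.1338 + 0.2484)
  = 52.3778 / 0.8483 = 61.75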